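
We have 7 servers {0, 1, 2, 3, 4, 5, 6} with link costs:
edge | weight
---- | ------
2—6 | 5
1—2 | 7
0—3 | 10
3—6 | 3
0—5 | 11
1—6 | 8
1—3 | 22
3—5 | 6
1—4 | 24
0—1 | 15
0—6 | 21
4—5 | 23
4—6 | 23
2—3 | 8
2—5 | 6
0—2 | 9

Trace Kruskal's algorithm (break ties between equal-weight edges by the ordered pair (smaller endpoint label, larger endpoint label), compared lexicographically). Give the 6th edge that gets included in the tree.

Sort edges by weight, then run Kruskal:
3—6 (3): add — endpoints in different components.
2—6 (5): add — endpoints in different components.
2—5 (6): add — endpoints in different components.
3—5 (6): skip — 3 and 5 already connected.
1—2 (7): add — endpoints in different components.
1—6 (8): skip — 1 and 6 already connected.
2—3 (8): skip — 2 and 3 already connected.
0—2 (9): add — endpoints in different components.
0—3 (10): skip — 0 and 3 already connected.
0—5 (11): skip — 0 and 5 already connected.
0—1 (15): skip — 0 and 1 already connected.
0—6 (21): skip — 0 and 6 already connected.
1—3 (22): skip — 1 and 3 already connected.
4—5 (23): add — endpoints in different components.
The 6th edge added is 4—5.

4-5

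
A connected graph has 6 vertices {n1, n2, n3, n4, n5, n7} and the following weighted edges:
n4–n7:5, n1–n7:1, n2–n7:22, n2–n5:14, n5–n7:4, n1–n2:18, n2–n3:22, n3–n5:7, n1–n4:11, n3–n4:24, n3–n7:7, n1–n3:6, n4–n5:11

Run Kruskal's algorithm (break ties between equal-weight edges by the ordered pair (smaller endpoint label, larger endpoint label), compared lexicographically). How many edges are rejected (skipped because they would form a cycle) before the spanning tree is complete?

Sort edges by weight, then run Kruskal:
n1–n7 (1): add. Components now {n1,n7} {n5} {n4} {n2} {n3}
n5–n7 (4): add. Components now {n1,n5,n7} {n4} {n2} {n3}
n4–n7 (5): add. Components now {n1,n4,n5,n7} {n2} {n3}
n1–n3 (6): add. Components now {n1,n3,n4,n5,n7} {n2}
n3–n5 (7): skip — n5 and n3 already connected.
n3–n7 (7): skip — n7 and n3 already connected.
n1–n4 (11): skip — n1 and n4 already connected.
n4–n5 (11): skip — n5 and n4 already connected.
n2–n5 (14): add. Components now {n1,n2,n3,n4,n5,n7}
Edges rejected before the tree was complete: 4.

4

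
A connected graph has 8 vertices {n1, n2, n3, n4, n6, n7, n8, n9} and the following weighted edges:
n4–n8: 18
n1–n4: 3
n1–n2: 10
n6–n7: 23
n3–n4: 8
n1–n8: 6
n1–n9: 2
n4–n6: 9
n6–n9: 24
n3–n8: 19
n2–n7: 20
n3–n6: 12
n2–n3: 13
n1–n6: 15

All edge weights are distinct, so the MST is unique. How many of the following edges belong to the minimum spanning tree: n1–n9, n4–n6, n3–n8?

2

Sort edges by weight, then run Kruskal:
n1–n9 (2): add — endpoints in different components.
n1–n4 (3): add — endpoints in different components.
n1–n8 (6): add — endpoints in different components.
n3–n4 (8): add — endpoints in different components.
n4–n6 (9): add — endpoints in different components.
n1–n2 (10): add — endpoints in different components.
n3–n6 (12): skip — n3 and n6 already connected.
n2–n3 (13): skip — n3 and n2 already connected.
n1–n6 (15): skip — n1 and n6 already connected.
n4–n8 (18): skip — n8 and n4 already connected.
n3–n8 (19): skip — n8 and n3 already connected.
n2–n7 (20): add — endpoints in different components.
MST edge set: {n1–n9, n1–n4, n1–n8, n3–n4, n4–n6, n1–n2, n2–n7}.
Of the listed edges, {n1–n9, n4–n6} are in the MST → 2.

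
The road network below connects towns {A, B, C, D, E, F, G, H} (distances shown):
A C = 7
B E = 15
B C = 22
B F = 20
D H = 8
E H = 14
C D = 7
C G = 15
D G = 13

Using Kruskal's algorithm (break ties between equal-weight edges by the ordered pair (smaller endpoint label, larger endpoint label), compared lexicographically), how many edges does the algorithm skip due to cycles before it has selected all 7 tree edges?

Kruskal: consider edges lightest-first.
A C (7): add — endpoints in different components.
C D (7): add — endpoints in different components.
D H (8): add — endpoints in different components.
D G (13): add — endpoints in different components.
E H (14): add — endpoints in different components.
B E (15): add — endpoints in different components.
C G (15): skip — C and G already connected.
B F (20): add — endpoints in different components.
Edges rejected before the tree was complete: 1.

1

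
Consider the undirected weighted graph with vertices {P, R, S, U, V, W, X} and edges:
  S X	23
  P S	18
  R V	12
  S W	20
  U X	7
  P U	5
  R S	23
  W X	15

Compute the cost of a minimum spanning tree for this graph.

Grow the tree from S using Prim:
Step 1: frontier [P S 18, S W 20, R S 23, S X 23] → take P S (18); add P.
Step 2: frontier [P U 5, S W 20, R S 23, S X 23] → take P U (5); add U.
Step 3: frontier [S W 20, R S 23, S X 23, U X 7] → take U X (7); add X.
Step 4: frontier [S W 20, R S 23, W X 15] → take W X (15); add W.
Step 5: frontier [R S 23] → take R S (23); add R.
Step 6: frontier [R V 12] → take R V (12); add V.
MST edges: P S, P U, U X, W X, R S, R V; total weight 18+5+7+15+23+12 = 80.

80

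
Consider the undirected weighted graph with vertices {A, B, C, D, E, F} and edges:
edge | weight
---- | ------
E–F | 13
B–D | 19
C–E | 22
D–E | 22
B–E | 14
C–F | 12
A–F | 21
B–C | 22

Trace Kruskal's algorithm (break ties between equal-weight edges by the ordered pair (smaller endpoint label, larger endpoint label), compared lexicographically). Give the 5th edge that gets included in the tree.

Sort edges by weight, then run Kruskal:
C–F (12): add. Components now {A} {B} {C,F} {D} {E}
E–F (13): add. Components now {A} {B} {C,E,F} {D}
B–E (14): add. Components now {A} {B,C,E,F} {D}
B–D (19): add. Components now {A} {B,C,D,E,F}
A–F (21): add. Components now {A,B,C,D,E,F}
The 5th edge added is A–F.

A-F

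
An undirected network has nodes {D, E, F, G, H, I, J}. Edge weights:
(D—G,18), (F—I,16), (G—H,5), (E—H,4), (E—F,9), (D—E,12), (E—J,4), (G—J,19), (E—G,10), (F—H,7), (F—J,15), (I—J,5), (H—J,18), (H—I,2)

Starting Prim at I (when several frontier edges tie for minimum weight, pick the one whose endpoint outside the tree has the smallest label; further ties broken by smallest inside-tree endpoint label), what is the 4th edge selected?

Grow the tree from I using Prim:
Step 1: cheapest edge leaving the tree is H—I (2); add H.
Step 2: cheapest edge leaving the tree is E—H (4); add E.
Step 3: cheapest edge leaving the tree is E—J (4); add J.
Step 4: cheapest edge leaving the tree is G—H (5); add G.
Step 5: cheapest edge leaving the tree is F—H (7); add F.
Step 6: cheapest edge leaving the tree is D—E (12); add D.
The 4th edge added is G—H.

G-H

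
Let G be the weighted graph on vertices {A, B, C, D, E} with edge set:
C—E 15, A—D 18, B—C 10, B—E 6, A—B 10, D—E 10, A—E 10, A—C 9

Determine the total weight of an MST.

35

Prim's algorithm from D:
Step 1: frontier [D—E 10, A—D 18] → take D—E (10); add E.
Step 2: frontier [A—D 18, B—E 6, A—E 10, C—E 15] → take B—E (6); add B.
Step 3: frontier [A—B 10, B—C 10, A—D 18, A—E 10, C—E 15] → take A—B (10); add A.
Step 4: frontier [A—C 9, B—C 10, C—E 15] → take A—C (9); add C.
MST edges: D—E, B—E, A—B, A—C; total weight 10+6+10+9 = 35.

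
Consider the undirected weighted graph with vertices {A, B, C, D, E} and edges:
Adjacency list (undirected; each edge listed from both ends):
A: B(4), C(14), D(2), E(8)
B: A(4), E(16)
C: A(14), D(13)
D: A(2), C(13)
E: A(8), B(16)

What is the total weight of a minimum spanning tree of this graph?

Kruskal: consider edges lightest-first.
A-D (2): add — endpoints in different components.
A-B (4): add — endpoints in different components.
A-E (8): add — endpoints in different components.
C-D (13): add — endpoints in different components.
MST edges: A-D, A-B, A-E, C-D; total weight 2+4+8+13 = 27.

27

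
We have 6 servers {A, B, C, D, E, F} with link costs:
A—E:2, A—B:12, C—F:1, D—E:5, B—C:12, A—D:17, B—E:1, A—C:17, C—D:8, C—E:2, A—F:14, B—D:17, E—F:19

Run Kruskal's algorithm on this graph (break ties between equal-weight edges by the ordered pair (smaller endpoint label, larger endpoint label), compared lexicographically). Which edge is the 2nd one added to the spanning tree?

Kruskal: consider edges lightest-first.
B—E (1): add. Components now {A} {B,E} {C} {D} {F}
C—F (1): add. Components now {A} {B,E} {C,F} {D}
A—E (2): add. Components now {A,B,E} {C,F} {D}
C—E (2): add. Components now {A,B,C,E,F} {D}
D—E (5): add. Components now {A,B,C,D,E,F}
The 2nd edge added is C—F.

C-F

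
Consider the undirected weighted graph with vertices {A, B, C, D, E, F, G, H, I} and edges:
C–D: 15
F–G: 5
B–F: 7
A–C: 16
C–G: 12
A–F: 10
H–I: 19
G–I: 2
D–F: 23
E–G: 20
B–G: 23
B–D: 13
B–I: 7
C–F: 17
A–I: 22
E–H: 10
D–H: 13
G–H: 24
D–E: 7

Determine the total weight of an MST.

66

Kruskal: consider edges lightest-first.
G–I (2): add — endpoints in different components.
F–G (5): add — endpoints in different components.
B–F (7): add — endpoints in different components.
B–I (7): skip — B and I already connected.
D–E (7): add — endpoints in different components.
A–F (10): add — endpoints in different components.
E–H (10): add — endpoints in different components.
C–G (12): add — endpoints in different components.
B–D (13): add — endpoints in different components.
MST edges: G–I, F–G, B–F, D–E, A–F, E–H, C–G, B–D; total weight 2+5+7+7+10+10+12+13 = 66.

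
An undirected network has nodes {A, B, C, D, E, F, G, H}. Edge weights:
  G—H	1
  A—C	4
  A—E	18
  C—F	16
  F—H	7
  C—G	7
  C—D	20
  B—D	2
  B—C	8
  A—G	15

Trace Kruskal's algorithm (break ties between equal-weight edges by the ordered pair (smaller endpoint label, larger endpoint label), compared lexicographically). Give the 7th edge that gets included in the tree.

Kruskal: consider edges lightest-first.
G—H (1): add — endpoints in different components.
B—D (2): add — endpoints in different components.
A—C (4): add — endpoints in different components.
C—G (7): add — endpoints in different components.
F—H (7): add — endpoints in different components.
B—C (8): add — endpoints in different components.
A—G (15): skip — A and G already connected.
C—F (16): skip — C and F already connected.
A—E (18): add — endpoints in different components.
The 7th edge added is A—E.

A-E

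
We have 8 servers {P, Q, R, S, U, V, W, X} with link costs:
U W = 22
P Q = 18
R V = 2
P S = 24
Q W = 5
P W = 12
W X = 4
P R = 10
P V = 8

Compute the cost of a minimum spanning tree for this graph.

Prim's algorithm from Q:
Step 1: cheapest edge leaving the tree is Q W (5); add W.
Step 2: cheapest edge leaving the tree is W X (4); add X.
Step 3: cheapest edge leaving the tree is P W (12); add P.
Step 4: cheapest edge leaving the tree is P V (8); add V.
Step 5: cheapest edge leaving the tree is R V (2); add R.
Step 6: cheapest edge leaving the tree is U W (22); add U.
Step 7: cheapest edge leaving the tree is P S (24); add S.
MST edges: Q W, W X, P W, P V, R V, U W, P S; total weight 5+4+12+8+2+22+24 = 77.

77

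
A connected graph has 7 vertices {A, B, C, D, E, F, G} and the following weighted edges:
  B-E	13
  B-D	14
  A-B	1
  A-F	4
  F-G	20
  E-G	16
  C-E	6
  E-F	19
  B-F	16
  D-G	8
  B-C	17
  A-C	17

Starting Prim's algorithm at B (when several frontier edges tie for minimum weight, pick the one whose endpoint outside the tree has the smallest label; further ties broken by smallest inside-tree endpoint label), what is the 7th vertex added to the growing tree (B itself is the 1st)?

G

Prim, starting at B.
Step 1: cheapest edge leaving the tree is A-B (1); add A.
Step 2: cheapest edge leaving the tree is A-F (4); add F.
Step 3: cheapest edge leaving the tree is B-E (13); add E.
Step 4: cheapest edge leaving the tree is C-E (6); add C.
Step 5: cheapest edge leaving the tree is B-D (14); add D.
Step 6: cheapest edge leaving the tree is D-G (8); add G.
Vertex order: B, A, F, E, C, D, G. The 7th vertex is G.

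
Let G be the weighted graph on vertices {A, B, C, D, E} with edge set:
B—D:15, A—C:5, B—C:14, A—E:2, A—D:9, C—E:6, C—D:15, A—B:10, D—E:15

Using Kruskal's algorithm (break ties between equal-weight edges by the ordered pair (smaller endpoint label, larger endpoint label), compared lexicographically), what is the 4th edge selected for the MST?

Sort edges by weight, then run Kruskal:
A—E (2): add — endpoints in different components.
A—C (5): add — endpoints in different components.
C—E (6): skip — C and E already connected.
A—D (9): add — endpoints in different components.
A—B (10): add — endpoints in different components.
The 4th edge added is A—B.

A-B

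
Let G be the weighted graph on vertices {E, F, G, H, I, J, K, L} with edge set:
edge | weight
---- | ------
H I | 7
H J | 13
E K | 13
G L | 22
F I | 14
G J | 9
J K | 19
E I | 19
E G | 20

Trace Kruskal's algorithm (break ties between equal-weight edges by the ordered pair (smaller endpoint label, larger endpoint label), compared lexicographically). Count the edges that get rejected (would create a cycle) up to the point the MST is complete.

2

Kruskal: consider edges lightest-first.
H I (7): add — endpoints in different components.
G J (9): add — endpoints in different components.
E K (13): add — endpoints in different components.
H J (13): add — endpoints in different components.
F I (14): add — endpoints in different components.
E I (19): add — endpoints in different components.
J K (19): skip — J and K already connected.
E G (20): skip — E and G already connected.
G L (22): add — endpoints in different components.
Edges rejected before the tree was complete: 2.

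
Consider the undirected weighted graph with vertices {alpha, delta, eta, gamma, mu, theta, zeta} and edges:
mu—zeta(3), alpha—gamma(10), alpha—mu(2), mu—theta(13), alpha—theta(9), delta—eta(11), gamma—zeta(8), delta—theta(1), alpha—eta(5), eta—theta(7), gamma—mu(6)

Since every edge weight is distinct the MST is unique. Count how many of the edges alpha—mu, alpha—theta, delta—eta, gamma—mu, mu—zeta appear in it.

Kruskal's algorithm — process edges by increasing weight (ties by edge label):
delta—theta (1): add — endpoints in different components.
alpha—mu (2): add — endpoints in different components.
mu—zeta (3): add — endpoints in different components.
alpha—eta (5): add — endpoints in different components.
gamma—mu (6): add — endpoints in different components.
eta—theta (7): add — endpoints in different components.
MST edge set: {delta—theta, alpha—mu, mu—zeta, alpha—eta, gamma—mu, eta—theta}.
Of the listed edges, {alpha—mu, gamma—mu, mu—zeta} are in the MST → 3.

3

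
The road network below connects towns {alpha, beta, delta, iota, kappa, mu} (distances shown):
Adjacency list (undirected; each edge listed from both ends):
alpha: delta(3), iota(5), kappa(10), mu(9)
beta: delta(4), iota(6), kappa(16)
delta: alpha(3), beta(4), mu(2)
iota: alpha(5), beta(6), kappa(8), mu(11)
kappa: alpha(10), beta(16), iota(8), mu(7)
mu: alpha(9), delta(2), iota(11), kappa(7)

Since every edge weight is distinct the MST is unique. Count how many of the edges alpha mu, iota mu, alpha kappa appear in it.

0

Sort edges by weight, then run Kruskal:
delta mu (2): add. Components now {kappa} {delta,mu} {alpha} {beta} {iota}
alpha delta (3): add. Components now {kappa} {alpha,delta,mu} {beta} {iota}
beta delta (4): add. Components now {kappa} {alpha,beta,delta,mu} {iota}
alpha iota (5): add. Components now {kappa} {alpha,beta,delta,iota,mu}
beta iota (6): skip — beta and iota already connected.
kappa mu (7): add. Components now {alpha,beta,delta,iota,kappa,mu}
MST edge set: {delta mu, alpha delta, beta delta, alpha iota, kappa mu}.
Of the listed edges, {} are in the MST → 0.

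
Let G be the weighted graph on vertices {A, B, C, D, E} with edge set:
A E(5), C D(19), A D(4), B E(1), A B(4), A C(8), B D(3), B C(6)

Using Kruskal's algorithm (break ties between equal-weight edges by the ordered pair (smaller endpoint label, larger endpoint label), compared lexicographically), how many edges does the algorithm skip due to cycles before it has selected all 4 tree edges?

2

Kruskal's algorithm — process edges by increasing weight (ties by edge label):
B E (1): add. Components now {A} {B,E} {C} {D}
B D (3): add. Components now {A} {B,D,E} {C}
A B (4): add. Components now {A,B,D,E} {C}
A D (4): skip — A and D already connected.
A E (5): skip — A and E already connected.
B C (6): add. Components now {A,B,C,D,E}
Edges rejected before the tree was complete: 2.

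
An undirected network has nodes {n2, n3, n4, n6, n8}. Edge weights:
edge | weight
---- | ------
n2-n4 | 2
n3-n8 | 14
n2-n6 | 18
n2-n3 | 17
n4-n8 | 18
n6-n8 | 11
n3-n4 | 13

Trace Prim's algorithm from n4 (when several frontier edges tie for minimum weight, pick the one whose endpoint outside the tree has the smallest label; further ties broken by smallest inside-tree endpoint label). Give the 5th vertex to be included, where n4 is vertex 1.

n6

Grow the tree from n4 using Prim:
Step 1: frontier [n2-n4 2, n3-n4 13, n4-n8 18] → take n2-n4 (2); add n2.
Step 2: frontier [n2-n3 17, n2-n6 18, n3-n4 13, n4-n8 18] → take n3-n4 (13); add n3.
Step 3: frontier [n2-n6 18, n3-n8 14, n4-n8 18] → take n3-n8 (14); add n8.
Step 4: frontier [n2-n6 18, n6-n8 11] → take n6-n8 (11); add n6.
Vertex order: n4, n2, n3, n8, n6. The 5th vertex is n6.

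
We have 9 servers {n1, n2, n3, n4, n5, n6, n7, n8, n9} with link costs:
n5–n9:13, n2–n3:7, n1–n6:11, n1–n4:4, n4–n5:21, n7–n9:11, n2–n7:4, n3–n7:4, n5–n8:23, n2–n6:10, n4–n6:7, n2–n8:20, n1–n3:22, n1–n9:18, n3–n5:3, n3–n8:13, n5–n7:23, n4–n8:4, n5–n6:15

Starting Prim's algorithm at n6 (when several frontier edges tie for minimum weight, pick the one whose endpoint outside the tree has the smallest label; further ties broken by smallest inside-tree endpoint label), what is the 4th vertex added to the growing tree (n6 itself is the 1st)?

Prim's algorithm from n6:
Step 1: cheapest edge leaving the tree is n4–n6 (7); add n4.
Step 2: cheapest edge leaving the tree is n1–n4 (4); add n1.
Step 3: cheapest edge leaving the tree is n4–n8 (4); add n8.
Step 4: cheapest edge leaving the tree is n2–n6 (10); add n2.
Step 5: cheapest edge leaving the tree is n2–n7 (4); add n7.
Step 6: cheapest edge leaving the tree is n3–n7 (4); add n3.
Step 7: cheapest edge leaving the tree is n3–n5 (3); add n5.
Step 8: cheapest edge leaving the tree is n7–n9 (11); add n9.
Vertex order: n6, n4, n1, n8, n2, n7, n3, n5, n9. The 4th vertex is n8.

n8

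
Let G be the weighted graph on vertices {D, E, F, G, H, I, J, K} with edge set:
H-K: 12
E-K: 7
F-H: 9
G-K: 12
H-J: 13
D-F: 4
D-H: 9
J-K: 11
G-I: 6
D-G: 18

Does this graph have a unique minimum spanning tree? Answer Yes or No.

Sort edges by weight, then run Kruskal:
D-F (4): add — endpoints in different components.
G-I (6): add — endpoints in different components.
E-K (7): add — endpoints in different components.
D-H (9): add — endpoints in different components.
F-H (9): skip — F and H already connected.
J-K (11): add — endpoints in different components.
G-K (12): add — endpoints in different components.
H-K (12): add — endpoints in different components.
Non-tree edge F-H has weight 9, equal to the heaviest edge on its tree cycle — swapping gives another MST of the same weight. Not unique.

No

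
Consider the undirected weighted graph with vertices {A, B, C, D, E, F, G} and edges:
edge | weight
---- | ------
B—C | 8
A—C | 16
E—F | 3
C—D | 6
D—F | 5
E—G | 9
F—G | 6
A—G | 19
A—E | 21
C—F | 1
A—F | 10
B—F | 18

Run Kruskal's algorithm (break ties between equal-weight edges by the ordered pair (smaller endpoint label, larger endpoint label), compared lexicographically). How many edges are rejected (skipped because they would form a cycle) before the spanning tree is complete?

Kruskal's algorithm — process edges by increasing weight (ties by edge label):
C—F (1): add — endpoints in different components.
E—F (3): add — endpoints in different components.
D—F (5): add — endpoints in different components.
C—D (6): skip — C and D already connected.
F—G (6): add — endpoints in different components.
B—C (8): add — endpoints in different components.
E—G (9): skip — E and G already connected.
A—F (10): add — endpoints in different components.
Edges rejected before the tree was complete: 2.

2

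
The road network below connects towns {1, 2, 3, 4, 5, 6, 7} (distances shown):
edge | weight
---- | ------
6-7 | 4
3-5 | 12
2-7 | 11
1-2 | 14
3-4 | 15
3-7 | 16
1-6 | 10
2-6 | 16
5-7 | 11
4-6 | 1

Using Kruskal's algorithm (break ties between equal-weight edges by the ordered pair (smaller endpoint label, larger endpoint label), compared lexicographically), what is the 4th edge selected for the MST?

Sort edges by weight, then run Kruskal:
4-6 (1): add. Components now {1} {2} {3} {4,6} {5} {7}
6-7 (4): add. Components now {1} {2} {3} {4,6,7} {5}
1-6 (10): add. Components now {1,4,6,7} {2} {3} {5}
2-7 (11): add. Components now {1,2,4,6,7} {3} {5}
5-7 (11): add. Components now {1,2,4,5,6,7} {3}
3-5 (12): add. Components now {1,2,3,4,5,6,7}
The 4th edge added is 2-7.

2-7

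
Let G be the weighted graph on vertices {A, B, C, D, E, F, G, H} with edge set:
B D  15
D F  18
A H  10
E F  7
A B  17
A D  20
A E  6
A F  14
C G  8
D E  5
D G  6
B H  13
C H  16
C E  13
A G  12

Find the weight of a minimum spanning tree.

Prim, starting at D.
Step 1: cheapest edge leaving the tree is D E (5); add E.
Step 2: cheapest edge leaving the tree is A E (6); add A.
Step 3: cheapest edge leaving the tree is D G (6); add G.
Step 4: cheapest edge leaving the tree is E F (7); add F.
Step 5: cheapest edge leaving the tree is C G (8); add C.
Step 6: cheapest edge leaving the tree is A H (10); add H.
Step 7: cheapest edge leaving the tree is B H (13); add B.
MST edges: D E, A E, D G, E F, C G, A H, B H; total weight 5+6+6+7+8+10+13 = 55.

55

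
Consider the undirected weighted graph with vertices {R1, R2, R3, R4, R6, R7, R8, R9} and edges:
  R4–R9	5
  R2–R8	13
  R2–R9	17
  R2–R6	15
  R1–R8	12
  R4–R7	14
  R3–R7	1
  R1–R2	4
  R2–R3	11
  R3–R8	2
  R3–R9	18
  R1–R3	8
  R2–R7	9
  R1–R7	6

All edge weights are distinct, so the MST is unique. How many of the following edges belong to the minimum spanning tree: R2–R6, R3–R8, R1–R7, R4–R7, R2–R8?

4

Kruskal's algorithm — process edges by increasing weight (ties by edge label):
R3–R7 (1): add — endpoints in different components.
R3–R8 (2): add — endpoints in different components.
R1–R2 (4): add — endpoints in different components.
R4–R9 (5): add — endpoints in different components.
R1–R7 (6): add — endpoints in different components.
R1–R3 (8): skip — R3 and R1 already connected.
R2–R7 (9): skip — R2 and R7 already connected.
R2–R3 (11): skip — R3 and R2 already connected.
R1–R8 (12): skip — R1 and R8 already connected.
R2–R8 (13): skip — R2 and R8 already connected.
R4–R7 (14): add — endpoints in different components.
R2–R6 (15): add — endpoints in different components.
MST edge set: {R3–R7, R3–R8, R1–R2, R4–R9, R1–R7, R4–R7, R2–R6}.
Of the listed edges, {R2–R6, R3–R8, R1–R7, R4–R7} are in the MST → 4.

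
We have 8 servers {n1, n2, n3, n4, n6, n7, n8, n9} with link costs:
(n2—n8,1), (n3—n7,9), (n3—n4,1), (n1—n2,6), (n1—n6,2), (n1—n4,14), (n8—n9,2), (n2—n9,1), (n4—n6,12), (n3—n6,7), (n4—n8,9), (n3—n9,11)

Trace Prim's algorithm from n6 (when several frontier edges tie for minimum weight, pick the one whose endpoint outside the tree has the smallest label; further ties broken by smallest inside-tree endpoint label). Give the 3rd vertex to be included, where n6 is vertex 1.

Prim, starting at n6.
Step 1: frontier [n1—n6 2, n3—n6 7, n4—n6 12] → take n1—n6 (2); add n1.
Step 2: frontier [n1—n2 6, n1—n4 14, n3—n6 7, n4—n6 12] → take n1—n2 (6); add n2.
Step 3: frontier [n1—n4 14, n2—n8 1, n2—n9 1, n3—n6 7, n4—n6 12] → take n2—n8 (1); add n8.
Step 4: frontier [n1—n4 14, n2—n9 1, n3—n6 7, n4—n6 12, n8—n9 2, n4—n8 9] → take n2—n9 (1); add n9.
Step 5: frontier [n1—n4 14, n3—n6 7, n4—n6 12, n4—n8 9, n3—n9 11] → take n3—n6 (7); add n3.
Step 6: frontier [n1—n4 14, n3—n4 1, n3—n7 9, n4—n6 12, n4—n8 9] → take n3—n4 (1); add n4.
Step 7: frontier [n3—n7 9] → take n3—n7 (9); add n7.
Vertex order: n6, n1, n2, n8, n9, n3, n4, n7. The 3rd vertex is n2.

n2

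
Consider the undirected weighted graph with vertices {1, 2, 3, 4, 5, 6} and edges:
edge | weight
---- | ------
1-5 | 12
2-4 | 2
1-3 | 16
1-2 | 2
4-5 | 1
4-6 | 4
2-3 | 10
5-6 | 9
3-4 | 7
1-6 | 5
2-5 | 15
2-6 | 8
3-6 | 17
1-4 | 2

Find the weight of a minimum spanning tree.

Prim's algorithm from 2:
Step 1: frontier [1-2 2, 2-4 2, 2-6 8, 2-3 10, 2-5 15] → take 1-2 (2); add 1.
Step 2: frontier [1-4 2, 1-6 5, 1-5 12, 1-3 16, 2-4 2, 2-6 8, 2-3 10, 2-5 15] → take 1-4 (2); add 4.
Step 3: frontier [1-6 5, 1-5 12, 1-3 16, 2-6 8, 2-3 10, 2-5 15, 4-5 1, 4-6 4, 3-4 7] → take 4-5 (1); add 5.
Step 4: frontier [1-6 5, 1-3 16, 2-6 8, 2-3 10, 4-6 4, 3-4 7, 5-6 9] → take 4-6 (4); add 6.
Step 5: frontier [1-3 16, 2-3 10, 3-4 7, 3-6 17] → take 3-4 (7); add 3.
MST edges: 1-2, 1-4, 4-5, 4-6, 3-4; total weight 2+2+1+4+7 = 16.

16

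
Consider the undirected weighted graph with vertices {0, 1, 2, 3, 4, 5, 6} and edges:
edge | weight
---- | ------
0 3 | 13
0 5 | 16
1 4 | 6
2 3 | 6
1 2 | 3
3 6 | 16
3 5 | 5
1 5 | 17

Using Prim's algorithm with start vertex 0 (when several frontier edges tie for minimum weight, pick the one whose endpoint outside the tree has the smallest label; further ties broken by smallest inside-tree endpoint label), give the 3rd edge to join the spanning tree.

2-3

Grow the tree from 0 using Prim:
Step 1: cheapest edge leaving the tree is 0 3 (13); add 3.
Step 2: cheapest edge leaving the tree is 3 5 (5); add 5.
Step 3: cheapest edge leaving the tree is 2 3 (6); add 2.
Step 4: cheapest edge leaving the tree is 1 2 (3); add 1.
Step 5: cheapest edge leaving the tree is 1 4 (6); add 4.
Step 6: cheapest edge leaving the tree is 3 6 (16); add 6.
The 3rd edge added is 2 3.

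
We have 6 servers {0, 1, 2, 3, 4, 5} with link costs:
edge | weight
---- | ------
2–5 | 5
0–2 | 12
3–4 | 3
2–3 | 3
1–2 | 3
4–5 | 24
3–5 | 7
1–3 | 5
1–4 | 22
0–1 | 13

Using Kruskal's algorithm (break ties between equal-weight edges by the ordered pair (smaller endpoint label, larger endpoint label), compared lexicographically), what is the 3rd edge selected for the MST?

Kruskal: consider edges lightest-first.
1–2 (3): add — endpoints in different components.
2–3 (3): add — endpoints in different components.
3–4 (3): add — endpoints in different components.
1–3 (5): skip — 1 and 3 already connected.
2–5 (5): add — endpoints in different components.
3–5 (7): skip — 3 and 5 already connected.
0–2 (12): add — endpoints in different components.
The 3rd edge added is 3–4.

3-4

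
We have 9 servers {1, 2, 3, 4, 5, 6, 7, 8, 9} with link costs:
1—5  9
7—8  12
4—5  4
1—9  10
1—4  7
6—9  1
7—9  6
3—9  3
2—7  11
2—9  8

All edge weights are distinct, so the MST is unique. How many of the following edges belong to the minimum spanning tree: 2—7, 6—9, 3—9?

2

Kruskal: consider edges lightest-first.
6—9 (1): add — endpoints in different components.
3—9 (3): add — endpoints in different components.
4—5 (4): add — endpoints in different components.
7—9 (6): add — endpoints in different components.
1—4 (7): add — endpoints in different components.
2—9 (8): add — endpoints in different components.
1—5 (9): skip — 1 and 5 already connected.
1—9 (10): add — endpoints in different components.
2—7 (11): skip — 2 and 7 already connected.
7—8 (12): add — endpoints in different components.
MST edge set: {6—9, 3—9, 4—5, 7—9, 1—4, 2—9, 1—9, 7—8}.
Of the listed edges, {6—9, 3—9} are in the MST → 2.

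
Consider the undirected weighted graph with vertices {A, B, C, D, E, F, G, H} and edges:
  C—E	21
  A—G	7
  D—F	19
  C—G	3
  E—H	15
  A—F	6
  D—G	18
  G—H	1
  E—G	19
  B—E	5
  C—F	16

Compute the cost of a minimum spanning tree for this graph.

Prim's algorithm from A:
Step 1: cheapest edge leaving the tree is A—F (6); add F.
Step 2: cheapest edge leaving the tree is A—G (7); add G.
Step 3: cheapest edge leaving the tree is G—H (1); add H.
Step 4: cheapest edge leaving the tree is C—G (3); add C.
Step 5: cheapest edge leaving the tree is E—H (15); add E.
Step 6: cheapest edge leaving the tree is B—E (5); add B.
Step 7: cheapest edge leaving the tree is D—G (18); add D.
MST edges: A—F, A—G, G—H, C—G, E—H, B—E, D—G; total weight 6+7+1+3+15+5+18 = 55.

55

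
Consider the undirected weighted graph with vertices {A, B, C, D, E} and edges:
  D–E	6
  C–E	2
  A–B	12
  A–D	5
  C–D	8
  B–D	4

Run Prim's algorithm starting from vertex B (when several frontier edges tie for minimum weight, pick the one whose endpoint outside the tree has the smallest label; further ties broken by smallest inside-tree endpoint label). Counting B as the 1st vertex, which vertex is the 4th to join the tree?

Prim, starting at B.
Step 1: cheapest edge leaving the tree is B–D (4); add D.
Step 2: cheapest edge leaving the tree is A–D (5); add A.
Step 3: cheapest edge leaving the tree is D–E (6); add E.
Step 4: cheapest edge leaving the tree is C–E (2); add C.
Vertex order: B, D, A, E, C. The 4th vertex is E.

E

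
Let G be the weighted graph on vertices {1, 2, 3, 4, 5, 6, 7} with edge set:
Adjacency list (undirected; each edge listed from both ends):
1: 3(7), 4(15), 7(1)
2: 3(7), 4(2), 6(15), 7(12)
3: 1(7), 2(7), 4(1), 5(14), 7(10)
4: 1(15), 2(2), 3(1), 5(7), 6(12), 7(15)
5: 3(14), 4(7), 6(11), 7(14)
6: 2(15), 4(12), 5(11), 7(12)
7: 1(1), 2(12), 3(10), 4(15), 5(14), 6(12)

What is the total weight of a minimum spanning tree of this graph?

Sort edges by weight, then run Kruskal:
1—7 (1): add — endpoints in different components.
3—4 (1): add — endpoints in different components.
2—4 (2): add — endpoints in different components.
1—3 (7): add — endpoints in different components.
2—3 (7): skip — 2 and 3 already connected.
4—5 (7): add — endpoints in different components.
3—7 (10): skip — 3 and 7 already connected.
5—6 (11): add — endpoints in different components.
MST edges: 1—7, 3—4, 2—4, 1—3, 4—5, 5—6; total weight 1+1+2+7+7+11 = 29.

29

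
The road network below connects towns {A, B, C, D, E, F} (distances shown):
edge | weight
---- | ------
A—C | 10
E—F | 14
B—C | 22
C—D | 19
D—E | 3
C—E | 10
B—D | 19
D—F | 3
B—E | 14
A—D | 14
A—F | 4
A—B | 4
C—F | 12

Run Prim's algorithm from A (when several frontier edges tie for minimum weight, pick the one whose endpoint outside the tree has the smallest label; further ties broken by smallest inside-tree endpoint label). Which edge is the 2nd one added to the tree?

A-F

Prim's algorithm from A:
Step 1: cheapest edge leaving the tree is A—B (4); add B.
Step 2: cheapest edge leaving the tree is A—F (4); add F.
Step 3: cheapest edge leaving the tree is D—F (3); add D.
Step 4: cheapest edge leaving the tree is D—E (3); add E.
Step 5: cheapest edge leaving the tree is A—C (10); add C.
The 2nd edge added is A—F.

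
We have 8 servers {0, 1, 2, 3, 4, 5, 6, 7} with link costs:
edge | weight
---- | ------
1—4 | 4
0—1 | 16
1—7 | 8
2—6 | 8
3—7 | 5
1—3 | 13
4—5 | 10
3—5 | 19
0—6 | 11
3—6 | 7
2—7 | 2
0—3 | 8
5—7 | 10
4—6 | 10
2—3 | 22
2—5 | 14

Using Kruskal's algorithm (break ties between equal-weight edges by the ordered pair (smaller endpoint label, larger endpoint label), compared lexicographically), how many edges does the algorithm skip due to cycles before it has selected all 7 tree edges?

1

Sort edges by weight, then run Kruskal:
2—7 (2): add — endpoints in different components.
1—4 (4): add — endpoints in different components.
3—7 (5): add — endpoints in different components.
3—6 (7): add — endpoints in different components.
0—3 (8): add — endpoints in different components.
1—7 (8): add — endpoints in different components.
2—6 (8): skip — 2 and 6 already connected.
4—5 (10): add — endpoints in different components.
Edges rejected before the tree was complete: 1.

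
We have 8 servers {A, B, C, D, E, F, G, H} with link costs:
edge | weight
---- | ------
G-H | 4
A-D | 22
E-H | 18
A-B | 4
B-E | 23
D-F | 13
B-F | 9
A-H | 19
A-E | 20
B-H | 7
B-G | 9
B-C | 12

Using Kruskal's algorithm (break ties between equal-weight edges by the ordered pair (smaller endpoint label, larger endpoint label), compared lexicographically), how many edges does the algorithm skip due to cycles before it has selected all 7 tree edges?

1

Sort edges by weight, then run Kruskal:
A-B (4): add — endpoints in different components.
G-H (4): add — endpoints in different components.
B-H (7): add — endpoints in different components.
B-F (9): add — endpoints in different components.
B-G (9): skip — B and G already connected.
B-C (12): add — endpoints in different components.
D-F (13): add — endpoints in different components.
E-H (18): add — endpoints in different components.
Edges rejected before the tree was complete: 1.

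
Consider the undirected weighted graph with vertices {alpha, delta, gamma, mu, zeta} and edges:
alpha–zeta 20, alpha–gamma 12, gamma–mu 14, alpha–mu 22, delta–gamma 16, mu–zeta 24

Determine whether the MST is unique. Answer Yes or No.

Yes

Kruskal: consider edges lightest-first.
alpha–gamma (12): add. Components now {mu} {delta} {alpha,gamma} {zeta}
gamma–mu (14): add. Components now {alpha,gamma,mu} {delta} {zeta}
delta–gamma (16): add. Components now {alpha,delta,gamma,mu} {zeta}
alpha–zeta (20): add. Components now {alpha,delta,gamma,mu,zeta}
Every non-tree edge has weight strictly greater than the heaviest edge on the tree path between its endpoints, so the MST is unique.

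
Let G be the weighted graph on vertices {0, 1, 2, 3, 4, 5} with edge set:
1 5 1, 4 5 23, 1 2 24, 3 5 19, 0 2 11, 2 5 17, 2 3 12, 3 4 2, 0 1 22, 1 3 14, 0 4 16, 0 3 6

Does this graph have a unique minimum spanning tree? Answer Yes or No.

Yes

Sort edges by weight, then run Kruskal:
1 5 (1): add — endpoints in different components.
3 4 (2): add — endpoints in different components.
0 3 (6): add — endpoints in different components.
0 2 (11): add — endpoints in different components.
2 3 (12): skip — 2 and 3 already connected.
1 3 (14): add — endpoints in different components.
Every non-tree edge has weight strictly greater than the heaviest edge on the tree path between its endpoints, so the MST is unique.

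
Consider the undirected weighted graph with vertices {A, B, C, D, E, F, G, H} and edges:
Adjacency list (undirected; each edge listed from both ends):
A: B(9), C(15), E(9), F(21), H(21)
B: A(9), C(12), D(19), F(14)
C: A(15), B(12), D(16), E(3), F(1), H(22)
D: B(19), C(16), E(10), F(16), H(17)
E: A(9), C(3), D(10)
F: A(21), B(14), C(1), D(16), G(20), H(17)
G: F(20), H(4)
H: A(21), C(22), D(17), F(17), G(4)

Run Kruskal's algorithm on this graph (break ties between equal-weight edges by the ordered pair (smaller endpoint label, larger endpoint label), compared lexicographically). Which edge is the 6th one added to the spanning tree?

D-E

Sort edges by weight, then run Kruskal:
C—F (1): add — endpoints in different components.
C—E (3): add — endpoints in different components.
G—H (4): add — endpoints in different components.
A—B (9): add — endpoints in different components.
A—E (9): add — endpoints in different components.
D—E (10): add — endpoints in different components.
B—C (12): skip — B and C already connected.
B—F (14): skip — B and F already connected.
A—C (15): skip — A and C already connected.
C—D (16): skip — C and D already connected.
D—F (16): skip — D and F already connected.
D—H (17): add — endpoints in different components.
The 6th edge added is D—E.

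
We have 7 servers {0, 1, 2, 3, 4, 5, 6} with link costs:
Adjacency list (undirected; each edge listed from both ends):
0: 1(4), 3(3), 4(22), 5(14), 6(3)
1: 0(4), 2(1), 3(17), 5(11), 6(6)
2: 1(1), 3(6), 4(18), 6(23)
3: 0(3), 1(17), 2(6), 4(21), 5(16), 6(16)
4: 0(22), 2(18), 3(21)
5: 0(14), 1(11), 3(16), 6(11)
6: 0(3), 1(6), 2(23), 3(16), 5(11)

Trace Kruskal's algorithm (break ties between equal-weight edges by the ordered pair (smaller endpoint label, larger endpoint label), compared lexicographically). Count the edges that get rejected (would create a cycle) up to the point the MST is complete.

7

Kruskal: consider edges lightest-first.
1—2 (1): add. Components now {0} {1,2} {3} {4} {5} {6}
0—3 (3): add. Components now {0,3} {1,2} {4} {5} {6}
0—6 (3): add. Components now {0,3,6} {1,2} {4} {5}
0—1 (4): add. Components now {0,1,2,3,6} {4} {5}
1—6 (6): skip — 1 and 6 already connected.
2—3 (6): skip — 2 and 3 already connected.
1—5 (11): add. Components now {0,1,2,3,5,6} {4}
5—6 (11): skip — 5 and 6 already connected.
0—5 (14): skip — 0 and 5 already connected.
3—5 (16): skip — 3 and 5 already connected.
3—6 (16): skip — 3 and 6 already connected.
1—3 (17): skip — 1 and 3 already connected.
2—4 (18): add. Components now {0,1,2,3,4,5,6}
Edges rejected before the tree was complete: 7.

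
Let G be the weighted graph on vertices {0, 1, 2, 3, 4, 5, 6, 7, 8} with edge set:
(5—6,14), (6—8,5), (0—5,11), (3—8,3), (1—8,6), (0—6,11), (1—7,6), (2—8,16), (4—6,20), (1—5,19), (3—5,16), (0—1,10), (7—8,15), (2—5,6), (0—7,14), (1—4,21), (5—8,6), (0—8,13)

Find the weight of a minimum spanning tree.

62

Grow the tree from 6 using Prim:
Step 1: cheapest edge leaving the tree is 6—8 (5); add 8.
Step 2: cheapest edge leaving the tree is 3—8 (3); add 3.
Step 3: cheapest edge leaving the tree is 1—8 (6); add 1.
Step 4: cheapest edge leaving the tree is 5—8 (6); add 5.
Step 5: cheapest edge leaving the tree is 2—5 (6); add 2.
Step 6: cheapest edge leaving the tree is 1—7 (6); add 7.
Step 7: cheapest edge leaving the tree is 0—1 (10); add 0.
Step 8: cheapest edge leaving the tree is 4—6 (20); add 4.
MST edges: 6—8, 3—8, 1—8, 5—8, 2—5, 1—7, 0—1, 4—6; total weight 5+3+6+6+6+6+10+20 = 62.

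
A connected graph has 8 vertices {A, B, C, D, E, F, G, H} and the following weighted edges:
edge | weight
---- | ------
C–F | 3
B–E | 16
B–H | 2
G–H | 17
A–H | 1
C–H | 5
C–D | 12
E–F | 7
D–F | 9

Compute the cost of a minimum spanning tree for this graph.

44

Grow the tree from E using Prim:
Step 1: cheapest edge leaving the tree is E–F (7); add F.
Step 2: cheapest edge leaving the tree is C–F (3); add C.
Step 3: cheapest edge leaving the tree is C–H (5); add H.
Step 4: cheapest edge leaving the tree is A–H (1); add A.
Step 5: cheapest edge leaving the tree is B–H (2); add B.
Step 6: cheapest edge leaving the tree is D–F (9); add D.
Step 7: cheapest edge leaving the tree is G–H (17); add G.
MST edges: E–F, C–F, C–H, A–H, B–H, D–F, G–H; total weight 7+3+5+1+2+9+17 = 44.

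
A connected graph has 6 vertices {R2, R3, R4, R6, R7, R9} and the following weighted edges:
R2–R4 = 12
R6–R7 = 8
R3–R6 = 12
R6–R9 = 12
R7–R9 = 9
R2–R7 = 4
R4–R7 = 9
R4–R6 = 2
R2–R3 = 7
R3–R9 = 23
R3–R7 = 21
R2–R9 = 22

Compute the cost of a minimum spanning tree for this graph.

Prim, starting at R7.
Step 1: frontier [R2–R7 4, R6–R7 8, R4–R7 9, R7–R9 9, R3–R7 21] → take R2–R7 (4); add R2.
Step 2: frontier [R2–R3 7, R2–R4 12, R2–R9 22, R6–R7 8, R4–R7 9, R7–R9 9, R3–R7 21] → take R2–R3 (7); add R3.
Step 3: frontier [R2–R4 12, R2–R9 22, R3–R6 12, R3–R9 23, R6–R7 8, R4–R7 9, R7–R9 9] → take R6–R7 (8); add R6.
Step 4: frontier [R2–R4 12, R2–R9 22, R3–R9 23, R4–R6 2, R6–R9 12, R4–R7 9, R7–R9 9] → take R4–R6 (2); add R4.
Step 5: frontier [R2–R9 22, R3–R9 23, R6–R9 12, R7–R9 9] → take R7–R9 (9); add R9.
MST edges: R2–R7, R2–R3, R6–R7, R4–R6, R7–R9; total weight 4+7+8+2+9 = 30.

30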